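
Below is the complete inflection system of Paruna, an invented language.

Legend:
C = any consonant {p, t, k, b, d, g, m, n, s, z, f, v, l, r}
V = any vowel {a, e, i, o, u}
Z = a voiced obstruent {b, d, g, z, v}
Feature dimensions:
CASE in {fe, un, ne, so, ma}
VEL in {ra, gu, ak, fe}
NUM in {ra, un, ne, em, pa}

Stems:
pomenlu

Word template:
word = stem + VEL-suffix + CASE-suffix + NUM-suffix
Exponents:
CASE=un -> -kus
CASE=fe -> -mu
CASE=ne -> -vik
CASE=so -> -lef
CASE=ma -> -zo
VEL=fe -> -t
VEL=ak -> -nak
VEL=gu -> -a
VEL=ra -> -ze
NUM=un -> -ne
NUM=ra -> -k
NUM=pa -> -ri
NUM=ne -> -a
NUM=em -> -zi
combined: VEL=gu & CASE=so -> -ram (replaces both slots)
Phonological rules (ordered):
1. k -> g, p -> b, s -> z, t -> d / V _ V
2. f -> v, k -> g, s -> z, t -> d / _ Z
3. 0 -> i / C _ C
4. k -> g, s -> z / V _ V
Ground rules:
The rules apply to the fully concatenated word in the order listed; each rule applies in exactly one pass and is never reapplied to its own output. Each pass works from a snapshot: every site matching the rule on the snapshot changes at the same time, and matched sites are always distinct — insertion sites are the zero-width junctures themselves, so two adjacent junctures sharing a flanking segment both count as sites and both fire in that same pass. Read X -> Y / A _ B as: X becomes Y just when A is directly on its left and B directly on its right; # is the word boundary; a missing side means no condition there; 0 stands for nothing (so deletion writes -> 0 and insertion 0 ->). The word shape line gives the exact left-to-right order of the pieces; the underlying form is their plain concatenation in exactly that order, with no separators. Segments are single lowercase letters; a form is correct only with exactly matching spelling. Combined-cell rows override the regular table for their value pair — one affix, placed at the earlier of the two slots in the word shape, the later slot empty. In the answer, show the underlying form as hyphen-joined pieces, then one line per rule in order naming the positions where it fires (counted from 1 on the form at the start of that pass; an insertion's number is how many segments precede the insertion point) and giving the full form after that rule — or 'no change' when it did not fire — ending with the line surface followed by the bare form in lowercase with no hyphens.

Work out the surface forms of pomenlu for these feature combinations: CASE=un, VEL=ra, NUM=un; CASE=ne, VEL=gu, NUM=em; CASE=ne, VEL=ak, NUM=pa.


cell CASE=un, VEL=ra, NUM=un:
underlying: pomenlu-ze-kus-ne
1. k -> g, p -> b, s -> z, t -> d / V _ V: fires at position(s) 10: pomenluzegusne
2. f -> v, k -> g, s -> z, t -> d / _ Z: no change
3. 0 -> i / C _ C: inserts after position(s) 5, 12: pomeniluzegusine
4. k -> g, s -> z / V _ V: fires at position(s) 13: pomeniluzeguzine
surface: pomeniluzeguzine

cell CASE=ne, VEL=gu, NUM=em:
underlying: pomenlu-a-vik-zi
1. k -> g, p -> b, s -> z, t -> d / V _ V: no change
2. f -> v, k -> g, s -> z, t -> d / _ Z: fires at position(s) 11: pomenluavigzi
3. 0 -> i / C _ C: inserts after position(s) 5, 11: pomeniluavigizi
4. k -> g, s -> z / V _ V: no change
surface: pomeniluavigizi

cell CASE=ne, VEL=ak, NUM=pa:
underlying: pomenlu-nak-vik-ri
1. k -> g, p -> b, s -> z, t -> d / V _ V: no change
2. f -> v, k -> g, s -> z, t -> d / _ Z: fires at position(s) 10: pomenlunagvikri
3. 0 -> i / C _ C: inserts after position(s) 5, 10, 13: pomenilunagivikiri
4. k -> g, s -> z / V _ V: fires at position(s) 15: pomenilunagivigiri
surface: pomenilunagivigiri


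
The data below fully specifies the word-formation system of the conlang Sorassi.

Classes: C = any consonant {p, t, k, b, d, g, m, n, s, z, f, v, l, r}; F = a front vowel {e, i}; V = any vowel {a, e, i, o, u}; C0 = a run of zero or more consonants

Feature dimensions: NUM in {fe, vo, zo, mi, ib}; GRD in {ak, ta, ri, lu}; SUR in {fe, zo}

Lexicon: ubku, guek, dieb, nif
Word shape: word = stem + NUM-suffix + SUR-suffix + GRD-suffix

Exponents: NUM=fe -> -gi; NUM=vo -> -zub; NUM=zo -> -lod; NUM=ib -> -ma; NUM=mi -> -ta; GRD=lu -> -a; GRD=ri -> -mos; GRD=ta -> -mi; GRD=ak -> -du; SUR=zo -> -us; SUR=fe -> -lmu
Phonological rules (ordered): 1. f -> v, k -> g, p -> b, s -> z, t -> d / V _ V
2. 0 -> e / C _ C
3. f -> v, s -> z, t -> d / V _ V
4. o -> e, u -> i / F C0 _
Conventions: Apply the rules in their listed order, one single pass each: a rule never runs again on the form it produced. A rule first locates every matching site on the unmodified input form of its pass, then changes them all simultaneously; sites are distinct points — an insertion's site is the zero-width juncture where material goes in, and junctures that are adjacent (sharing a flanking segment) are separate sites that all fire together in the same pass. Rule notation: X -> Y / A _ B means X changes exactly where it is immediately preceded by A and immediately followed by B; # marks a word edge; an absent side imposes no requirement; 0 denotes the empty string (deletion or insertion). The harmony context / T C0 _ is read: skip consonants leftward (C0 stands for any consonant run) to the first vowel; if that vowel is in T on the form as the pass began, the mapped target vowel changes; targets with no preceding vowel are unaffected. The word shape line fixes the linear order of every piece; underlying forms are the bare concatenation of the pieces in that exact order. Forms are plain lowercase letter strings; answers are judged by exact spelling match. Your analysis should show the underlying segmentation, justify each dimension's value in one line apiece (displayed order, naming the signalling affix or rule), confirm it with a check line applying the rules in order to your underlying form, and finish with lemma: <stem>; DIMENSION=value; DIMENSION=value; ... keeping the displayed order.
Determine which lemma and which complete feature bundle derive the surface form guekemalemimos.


underlying: guek-ma-lmu-mos
NUM=ib - signalled by the affix -ma
GRD=ri - signalled by the affix -mos
SUR=fe - signalled by the affix -lmu
check: guekmalmumos -> guekmalmumos -> guekemalemumos -> guekemalemumos -> guekemalemimos
lemma: guek; NUM=ib; GRD=ri; SUR=fe


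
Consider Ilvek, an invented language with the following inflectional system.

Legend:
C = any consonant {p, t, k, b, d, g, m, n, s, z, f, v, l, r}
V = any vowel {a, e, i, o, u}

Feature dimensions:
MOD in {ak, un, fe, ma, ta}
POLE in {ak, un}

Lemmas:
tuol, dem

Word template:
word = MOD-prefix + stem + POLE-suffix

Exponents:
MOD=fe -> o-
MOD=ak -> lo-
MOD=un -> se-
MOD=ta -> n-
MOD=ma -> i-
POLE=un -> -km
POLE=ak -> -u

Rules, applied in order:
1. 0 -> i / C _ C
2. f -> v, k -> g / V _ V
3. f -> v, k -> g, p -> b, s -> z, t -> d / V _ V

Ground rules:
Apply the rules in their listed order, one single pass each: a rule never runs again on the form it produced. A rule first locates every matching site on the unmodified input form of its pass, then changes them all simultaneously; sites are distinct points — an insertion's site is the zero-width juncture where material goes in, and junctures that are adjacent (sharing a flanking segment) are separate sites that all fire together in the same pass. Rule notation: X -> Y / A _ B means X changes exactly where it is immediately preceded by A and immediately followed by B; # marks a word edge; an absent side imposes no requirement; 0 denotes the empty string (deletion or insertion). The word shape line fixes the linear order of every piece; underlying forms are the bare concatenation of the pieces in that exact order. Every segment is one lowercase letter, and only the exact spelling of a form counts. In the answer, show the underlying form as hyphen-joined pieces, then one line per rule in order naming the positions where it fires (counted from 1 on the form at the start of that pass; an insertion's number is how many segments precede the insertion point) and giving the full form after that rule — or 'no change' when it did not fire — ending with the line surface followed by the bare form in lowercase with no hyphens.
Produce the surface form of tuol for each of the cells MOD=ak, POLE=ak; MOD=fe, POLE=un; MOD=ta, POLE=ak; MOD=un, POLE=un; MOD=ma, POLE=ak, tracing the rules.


cell MOD=ak, POLE=ak:
underlying: lo-tuol-u
1. 0 -> i / C _ C: no change
2. f -> v, k -> g / V _ V: no change
3. f -> v, k -> g, p -> b, s -> z, t -> d / V _ V: fires at position(s) 3: loduolu
surface: loduolu

cell MOD=fe, POLE=un:
underlying: o-tuol-km
1. 0 -> i / C _ C: inserts after position(s) 5, 6: otuolikim
2. f -> v, k -> g / V _ V: fires at position(s) 7: otuoligim
3. f -> v, k -> g, p -> b, s -> z, t -> d / V _ V: fires at position(s) 2: oduoligim
surface: oduoligim

cell MOD=ta, POLE=ak:
underlying: n-tuol-u
1. 0 -> i / C _ C: inserts after position(s) 1: nituolu
2. f -> v, k -> g / V _ V: no change
3. f -> v, k -> g, p -> b, s -> z, t -> d / V _ V: fires at position(s) 3: niduolu
surface: niduolu

cell MOD=un, POLE=un:
underlying: se-tuol-km
1. 0 -> i / C _ C: inserts after position(s) 6, 7: setuolikim
2. f -> v, k -> g / V _ V: fires at position(s) 8: setuoligim
3. f -> v, k -> g, p -> b, s -> z, t -> d / V _ V: fires at position(s) 3: seduoligim
surface: seduoligim

cell MOD=ma, POLE=ak:
underlying: i-tuol-u
1. 0 -> i / C _ C: no change
2. f -> v, k -> g / V _ V: no change
3. f -> v, k -> g, p -> b, s -> z, t -> d / V _ V: fires at position(s) 2: iduolu
surface: iduolu


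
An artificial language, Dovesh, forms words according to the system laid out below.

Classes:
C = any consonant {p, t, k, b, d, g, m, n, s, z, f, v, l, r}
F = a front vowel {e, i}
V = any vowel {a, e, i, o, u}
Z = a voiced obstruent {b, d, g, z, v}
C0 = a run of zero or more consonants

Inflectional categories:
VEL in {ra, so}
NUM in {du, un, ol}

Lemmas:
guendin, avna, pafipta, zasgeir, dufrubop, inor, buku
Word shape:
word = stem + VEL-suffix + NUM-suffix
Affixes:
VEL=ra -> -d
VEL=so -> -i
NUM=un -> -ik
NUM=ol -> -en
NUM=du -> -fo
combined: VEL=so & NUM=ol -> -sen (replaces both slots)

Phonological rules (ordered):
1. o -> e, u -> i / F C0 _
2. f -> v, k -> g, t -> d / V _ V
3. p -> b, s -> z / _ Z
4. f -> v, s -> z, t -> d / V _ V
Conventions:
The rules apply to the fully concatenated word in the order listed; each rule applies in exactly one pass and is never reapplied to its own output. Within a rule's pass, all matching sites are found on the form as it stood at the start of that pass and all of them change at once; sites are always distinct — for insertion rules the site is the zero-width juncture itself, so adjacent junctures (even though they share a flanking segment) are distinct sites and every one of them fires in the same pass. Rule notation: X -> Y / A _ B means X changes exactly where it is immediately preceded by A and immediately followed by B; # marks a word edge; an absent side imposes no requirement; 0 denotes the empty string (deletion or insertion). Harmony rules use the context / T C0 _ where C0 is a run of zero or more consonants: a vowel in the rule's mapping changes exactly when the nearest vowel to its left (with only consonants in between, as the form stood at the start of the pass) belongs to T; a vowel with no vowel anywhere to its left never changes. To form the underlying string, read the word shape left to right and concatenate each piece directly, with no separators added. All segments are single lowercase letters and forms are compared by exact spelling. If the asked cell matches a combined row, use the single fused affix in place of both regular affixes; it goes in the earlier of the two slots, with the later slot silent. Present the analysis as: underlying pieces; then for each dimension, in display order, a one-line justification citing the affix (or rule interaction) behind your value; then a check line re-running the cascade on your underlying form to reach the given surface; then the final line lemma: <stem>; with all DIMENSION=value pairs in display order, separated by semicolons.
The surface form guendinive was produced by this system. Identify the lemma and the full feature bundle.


underlying: guendin-i-fo
VEL=so - signalled by the affix -i
NUM=du - signalled by the affix -fo
check: guendinifo -> guendinife -> guendinive -> guendinive -> guendinive
lemma: guendin; VEL=so; NUM=du


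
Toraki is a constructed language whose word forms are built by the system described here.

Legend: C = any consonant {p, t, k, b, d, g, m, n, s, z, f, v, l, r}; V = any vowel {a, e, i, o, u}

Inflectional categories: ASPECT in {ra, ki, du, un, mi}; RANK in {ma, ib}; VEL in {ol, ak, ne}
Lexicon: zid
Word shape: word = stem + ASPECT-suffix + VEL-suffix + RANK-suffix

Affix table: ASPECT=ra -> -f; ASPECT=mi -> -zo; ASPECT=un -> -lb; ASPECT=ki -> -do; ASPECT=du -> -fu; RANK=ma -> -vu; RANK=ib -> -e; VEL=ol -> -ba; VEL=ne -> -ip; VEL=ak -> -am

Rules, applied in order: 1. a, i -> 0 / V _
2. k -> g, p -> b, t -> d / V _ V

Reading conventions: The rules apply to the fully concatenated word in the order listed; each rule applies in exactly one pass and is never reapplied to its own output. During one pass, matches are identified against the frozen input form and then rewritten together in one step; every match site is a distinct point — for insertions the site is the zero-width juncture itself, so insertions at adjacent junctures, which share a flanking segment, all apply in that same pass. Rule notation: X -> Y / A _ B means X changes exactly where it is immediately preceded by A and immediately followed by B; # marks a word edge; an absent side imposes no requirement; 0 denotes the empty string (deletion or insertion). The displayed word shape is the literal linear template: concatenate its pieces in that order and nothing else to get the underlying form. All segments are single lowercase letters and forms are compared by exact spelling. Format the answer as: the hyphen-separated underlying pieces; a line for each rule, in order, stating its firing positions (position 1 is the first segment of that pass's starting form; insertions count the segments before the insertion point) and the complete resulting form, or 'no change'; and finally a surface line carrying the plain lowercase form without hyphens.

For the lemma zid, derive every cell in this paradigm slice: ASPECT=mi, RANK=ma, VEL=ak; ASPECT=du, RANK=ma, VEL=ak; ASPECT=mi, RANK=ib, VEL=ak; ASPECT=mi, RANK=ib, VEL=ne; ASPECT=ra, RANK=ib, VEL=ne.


cell ASPECT=mi, RANK=ma, VEL=ak:
underlying: zid-zo-am-vu
1. a, i -> 0 / V _: fires at position(s) 6: zidzomvu
2. k -> g, p -> b, t -> d / V _ V: no change
surface: zidzomvu

cell ASPECT=du, RANK=ma, VEL=ak:
underlying: zid-fu-am-vu
1. a, i -> 0 / V _: fires at position(s) 6: zidfumvu
2. k -> g, p -> b, t -> d / V _ V: no change
surface: zidfumvu

cell ASPECT=mi, RANK=ib, VEL=ak:
underlying: zid-zo-am-e
1. a, i -> 0 / V _: fires at position(s) 6: zidzome
2. k -> g, p -> b, t -> d / V _ V: no change
surface: zidzome

cell ASPECT=mi, RANK=ib, VEL=ne:
underlying: zid-zo-ip-e
1. a, i -> 0 / V _: fires at position(s) 6: zidzope
2. k -> g, p -> b, t -> d / V _ V: fires at position(s) 6: zidzobe
surface: zidzobe

cell ASPECT=ra, RANK=ib, VEL=ne:
underlying: zid-f-ip-e
1. a, i -> 0 / V _: no change
2. k -> g, p -> b, t -> d / V _ V: fires at position(s) 6: zidfibe
surface: zidfibe


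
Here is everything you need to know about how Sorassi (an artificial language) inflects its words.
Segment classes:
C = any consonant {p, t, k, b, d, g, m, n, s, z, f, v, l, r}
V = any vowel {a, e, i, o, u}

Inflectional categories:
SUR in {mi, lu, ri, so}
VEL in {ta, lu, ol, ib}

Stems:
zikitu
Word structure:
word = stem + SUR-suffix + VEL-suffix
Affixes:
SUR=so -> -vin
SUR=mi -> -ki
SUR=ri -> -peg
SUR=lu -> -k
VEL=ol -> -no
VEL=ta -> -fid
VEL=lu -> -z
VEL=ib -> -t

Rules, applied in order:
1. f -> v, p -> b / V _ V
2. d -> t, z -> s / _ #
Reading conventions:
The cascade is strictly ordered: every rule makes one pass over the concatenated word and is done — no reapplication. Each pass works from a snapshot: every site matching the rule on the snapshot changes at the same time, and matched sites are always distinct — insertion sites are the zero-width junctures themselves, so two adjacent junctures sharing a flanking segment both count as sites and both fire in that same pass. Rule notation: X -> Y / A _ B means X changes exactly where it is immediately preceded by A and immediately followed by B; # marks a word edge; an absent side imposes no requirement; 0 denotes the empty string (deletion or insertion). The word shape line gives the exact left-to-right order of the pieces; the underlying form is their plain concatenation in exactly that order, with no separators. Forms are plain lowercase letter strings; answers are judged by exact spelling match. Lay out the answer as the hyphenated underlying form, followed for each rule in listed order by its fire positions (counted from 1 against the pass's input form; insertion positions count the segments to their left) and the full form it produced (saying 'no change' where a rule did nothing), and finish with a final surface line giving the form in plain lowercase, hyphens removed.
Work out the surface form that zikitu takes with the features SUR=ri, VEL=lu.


underlying: zikitu-peg-z
1. f -> v, p -> b / V _ V: fires at position(s) 7: zikitubegz
2. d -> t, z -> s / _ #: fires at position(s) 10: zikitubegs
surface: zikitubegs


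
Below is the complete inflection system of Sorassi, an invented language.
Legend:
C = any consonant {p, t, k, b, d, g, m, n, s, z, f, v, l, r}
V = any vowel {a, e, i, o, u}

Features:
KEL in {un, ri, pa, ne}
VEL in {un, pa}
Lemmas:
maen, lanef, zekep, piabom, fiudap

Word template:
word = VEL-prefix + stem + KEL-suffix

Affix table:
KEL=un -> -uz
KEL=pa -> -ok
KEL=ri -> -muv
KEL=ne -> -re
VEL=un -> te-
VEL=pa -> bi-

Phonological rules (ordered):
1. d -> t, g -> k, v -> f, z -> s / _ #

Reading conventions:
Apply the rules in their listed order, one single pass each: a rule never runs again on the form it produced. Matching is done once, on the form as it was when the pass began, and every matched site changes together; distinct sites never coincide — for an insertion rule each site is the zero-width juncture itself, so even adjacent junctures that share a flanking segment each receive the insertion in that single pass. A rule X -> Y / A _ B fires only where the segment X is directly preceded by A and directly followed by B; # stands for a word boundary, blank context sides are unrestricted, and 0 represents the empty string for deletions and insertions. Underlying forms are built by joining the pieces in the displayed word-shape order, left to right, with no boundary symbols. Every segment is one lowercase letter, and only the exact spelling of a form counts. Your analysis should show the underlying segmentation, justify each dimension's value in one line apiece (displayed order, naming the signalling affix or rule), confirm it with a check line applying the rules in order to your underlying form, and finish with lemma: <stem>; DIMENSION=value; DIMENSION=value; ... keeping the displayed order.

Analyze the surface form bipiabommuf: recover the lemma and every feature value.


underlying: bi-piabom-muv
KEL=ri - signalled by the affix -muv
VEL=pa - signalled by the affix bi-
check: bipiabommuv -> bipiabommuf
lemma: piabom; KEL=ri; VEL=pa


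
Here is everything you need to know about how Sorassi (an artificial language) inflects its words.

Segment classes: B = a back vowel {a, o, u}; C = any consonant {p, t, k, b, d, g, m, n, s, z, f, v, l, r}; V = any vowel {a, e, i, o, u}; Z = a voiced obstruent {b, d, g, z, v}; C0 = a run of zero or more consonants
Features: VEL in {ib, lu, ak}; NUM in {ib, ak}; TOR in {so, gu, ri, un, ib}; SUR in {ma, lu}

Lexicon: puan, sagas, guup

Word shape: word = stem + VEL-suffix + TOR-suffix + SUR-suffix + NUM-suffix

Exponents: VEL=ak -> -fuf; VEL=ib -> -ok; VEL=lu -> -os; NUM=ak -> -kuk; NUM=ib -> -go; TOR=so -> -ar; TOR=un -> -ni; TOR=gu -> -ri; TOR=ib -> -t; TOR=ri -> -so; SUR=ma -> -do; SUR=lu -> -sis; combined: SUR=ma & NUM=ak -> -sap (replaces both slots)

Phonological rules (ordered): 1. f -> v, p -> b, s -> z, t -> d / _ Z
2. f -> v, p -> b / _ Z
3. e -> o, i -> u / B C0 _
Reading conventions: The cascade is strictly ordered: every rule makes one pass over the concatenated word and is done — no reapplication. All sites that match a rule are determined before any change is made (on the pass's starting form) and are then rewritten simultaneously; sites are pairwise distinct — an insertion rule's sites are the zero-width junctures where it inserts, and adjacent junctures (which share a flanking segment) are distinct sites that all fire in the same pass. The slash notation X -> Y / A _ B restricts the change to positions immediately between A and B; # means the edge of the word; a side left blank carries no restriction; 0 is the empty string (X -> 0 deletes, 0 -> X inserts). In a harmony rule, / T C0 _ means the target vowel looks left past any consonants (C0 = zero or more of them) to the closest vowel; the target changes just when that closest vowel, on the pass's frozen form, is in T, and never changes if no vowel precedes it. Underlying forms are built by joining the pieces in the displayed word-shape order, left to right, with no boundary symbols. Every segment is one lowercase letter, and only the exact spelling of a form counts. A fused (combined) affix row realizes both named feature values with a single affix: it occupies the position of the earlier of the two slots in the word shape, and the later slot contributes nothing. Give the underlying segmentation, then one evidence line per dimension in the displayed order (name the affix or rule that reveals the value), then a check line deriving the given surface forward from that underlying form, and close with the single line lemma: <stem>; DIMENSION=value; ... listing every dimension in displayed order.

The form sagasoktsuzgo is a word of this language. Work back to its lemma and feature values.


underlying: sagas-ok-t-sis-go
VEL=ib - signalled by the affix -ok
NUM=ib - signalled by the affix -go
TOR=ib - signalled by the affix -t
SUR=lu - signalled by the affix -sis
check: sagasoktsisgo -> sagasoktsizgo -> sagasoktsizgo -> sagasoktsuzgo
lemma: sagas; VEL=ib; NUM=ib; TOR=ib; SUR=lu


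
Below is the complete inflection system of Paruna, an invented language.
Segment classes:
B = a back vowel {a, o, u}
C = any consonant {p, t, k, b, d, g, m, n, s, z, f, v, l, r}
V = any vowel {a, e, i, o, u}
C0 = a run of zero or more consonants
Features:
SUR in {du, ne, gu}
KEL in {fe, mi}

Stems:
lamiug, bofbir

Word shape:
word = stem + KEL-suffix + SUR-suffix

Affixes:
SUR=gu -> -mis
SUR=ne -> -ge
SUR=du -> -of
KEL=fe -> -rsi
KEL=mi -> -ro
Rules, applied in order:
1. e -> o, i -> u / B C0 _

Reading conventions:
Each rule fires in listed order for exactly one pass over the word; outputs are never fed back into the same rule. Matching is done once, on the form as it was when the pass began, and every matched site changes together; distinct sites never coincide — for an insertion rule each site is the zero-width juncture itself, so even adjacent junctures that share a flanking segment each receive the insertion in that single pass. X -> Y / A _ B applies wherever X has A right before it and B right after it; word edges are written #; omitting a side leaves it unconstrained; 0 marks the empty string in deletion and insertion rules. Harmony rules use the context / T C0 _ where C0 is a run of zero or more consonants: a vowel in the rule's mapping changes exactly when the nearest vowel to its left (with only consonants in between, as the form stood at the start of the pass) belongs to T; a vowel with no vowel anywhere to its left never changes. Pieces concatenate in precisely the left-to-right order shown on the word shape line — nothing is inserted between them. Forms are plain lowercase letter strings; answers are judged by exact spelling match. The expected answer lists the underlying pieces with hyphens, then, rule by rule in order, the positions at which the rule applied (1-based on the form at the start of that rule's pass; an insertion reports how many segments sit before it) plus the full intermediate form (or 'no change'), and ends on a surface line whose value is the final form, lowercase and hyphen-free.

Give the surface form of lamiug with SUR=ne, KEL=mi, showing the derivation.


underlying: lamiug-ro-ge
1. e -> o, i -> u / B C0 _: fires at position(s) 4, 10: lamuugrogo
surface: lamuugrogo


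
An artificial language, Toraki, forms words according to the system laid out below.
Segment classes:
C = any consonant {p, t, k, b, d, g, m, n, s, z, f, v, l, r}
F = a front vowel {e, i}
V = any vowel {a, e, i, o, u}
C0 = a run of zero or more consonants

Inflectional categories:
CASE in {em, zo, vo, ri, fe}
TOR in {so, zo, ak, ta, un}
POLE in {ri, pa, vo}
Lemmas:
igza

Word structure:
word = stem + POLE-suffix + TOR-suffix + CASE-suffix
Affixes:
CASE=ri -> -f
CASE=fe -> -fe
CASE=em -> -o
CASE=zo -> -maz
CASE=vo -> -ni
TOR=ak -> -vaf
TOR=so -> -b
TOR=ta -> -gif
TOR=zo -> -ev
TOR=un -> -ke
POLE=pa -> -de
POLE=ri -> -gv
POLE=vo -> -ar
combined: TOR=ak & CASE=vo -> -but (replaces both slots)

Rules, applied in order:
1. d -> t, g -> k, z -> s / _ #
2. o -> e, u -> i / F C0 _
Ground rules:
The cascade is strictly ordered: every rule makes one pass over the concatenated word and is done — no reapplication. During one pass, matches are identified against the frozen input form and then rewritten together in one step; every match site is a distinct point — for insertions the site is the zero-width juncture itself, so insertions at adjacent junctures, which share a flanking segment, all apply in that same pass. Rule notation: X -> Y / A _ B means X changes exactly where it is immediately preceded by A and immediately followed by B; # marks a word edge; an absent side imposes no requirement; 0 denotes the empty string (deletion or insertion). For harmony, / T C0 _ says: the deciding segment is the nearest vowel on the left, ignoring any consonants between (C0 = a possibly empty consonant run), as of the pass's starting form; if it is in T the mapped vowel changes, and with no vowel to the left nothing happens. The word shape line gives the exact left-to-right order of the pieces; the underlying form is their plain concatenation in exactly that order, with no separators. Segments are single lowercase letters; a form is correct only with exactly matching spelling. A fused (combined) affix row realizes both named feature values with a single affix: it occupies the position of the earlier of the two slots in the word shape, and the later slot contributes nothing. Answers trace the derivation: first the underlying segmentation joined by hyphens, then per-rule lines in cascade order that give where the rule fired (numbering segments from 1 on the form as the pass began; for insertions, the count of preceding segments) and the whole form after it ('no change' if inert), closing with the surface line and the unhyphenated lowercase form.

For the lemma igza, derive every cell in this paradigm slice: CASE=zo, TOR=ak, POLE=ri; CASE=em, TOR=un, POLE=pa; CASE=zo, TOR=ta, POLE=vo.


cell CASE=zo, TOR=ak, POLE=ri:
underlying: igza-gv-vaf-maz
1. d -> t, g -> k, z -> s / _ #: fires at position(s) 12: igzagvvafmas
2. o -> e, u -> i / F C0 _: no change
surface: igzagvvafmas

cell CASE=em, TOR=un, POLE=pa:
underlying: igza-de-ke-o
1. d -> t, g -> k, z -> s / _ #: no change
2. o -> e, u -> i / F C0 _: fires at position(s) 9: igzadekee
surface: igzadekee

cell CASE=zo, TOR=ta, POLE=vo:
underlying: igza-ar-gif-maz
1. d -> t, g -> k, z -> s / _ #: fires at position(s) 12: igzaargifmas
2. o -> e, u -> i / F C0 _: no change
surface: igzaargifmas


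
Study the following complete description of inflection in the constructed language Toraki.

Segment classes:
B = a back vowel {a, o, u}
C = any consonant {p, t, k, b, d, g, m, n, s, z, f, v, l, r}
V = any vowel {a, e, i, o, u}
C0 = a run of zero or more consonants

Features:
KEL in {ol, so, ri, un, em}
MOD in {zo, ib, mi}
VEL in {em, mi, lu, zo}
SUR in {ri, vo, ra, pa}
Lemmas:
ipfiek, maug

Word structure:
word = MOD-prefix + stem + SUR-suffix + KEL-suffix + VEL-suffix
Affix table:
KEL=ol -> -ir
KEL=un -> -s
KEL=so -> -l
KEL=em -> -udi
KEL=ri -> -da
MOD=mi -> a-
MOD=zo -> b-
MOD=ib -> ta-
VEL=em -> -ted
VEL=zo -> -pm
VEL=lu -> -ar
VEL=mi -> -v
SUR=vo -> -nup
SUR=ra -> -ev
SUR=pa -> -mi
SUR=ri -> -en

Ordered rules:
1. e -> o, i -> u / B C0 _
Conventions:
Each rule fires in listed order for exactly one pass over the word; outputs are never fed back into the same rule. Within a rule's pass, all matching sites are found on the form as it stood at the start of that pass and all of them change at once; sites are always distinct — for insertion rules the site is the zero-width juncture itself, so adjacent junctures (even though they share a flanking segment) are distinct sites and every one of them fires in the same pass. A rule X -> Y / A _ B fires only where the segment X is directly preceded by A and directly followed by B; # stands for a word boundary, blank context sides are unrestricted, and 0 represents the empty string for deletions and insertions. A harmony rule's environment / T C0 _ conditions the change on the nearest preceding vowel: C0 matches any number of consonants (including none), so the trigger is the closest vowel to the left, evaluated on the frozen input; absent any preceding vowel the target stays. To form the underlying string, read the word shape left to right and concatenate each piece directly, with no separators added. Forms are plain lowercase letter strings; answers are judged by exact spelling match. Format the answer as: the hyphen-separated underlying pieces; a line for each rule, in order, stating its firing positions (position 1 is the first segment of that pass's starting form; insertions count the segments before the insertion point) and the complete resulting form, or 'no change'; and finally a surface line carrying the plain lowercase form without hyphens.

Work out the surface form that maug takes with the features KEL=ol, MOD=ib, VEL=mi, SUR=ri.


underlying: ta-maug-en-ir-v
1. e -> o, i -> u / B C0 _: fires at position(s) 7: tamaugonirv
surface: tamaugonirv


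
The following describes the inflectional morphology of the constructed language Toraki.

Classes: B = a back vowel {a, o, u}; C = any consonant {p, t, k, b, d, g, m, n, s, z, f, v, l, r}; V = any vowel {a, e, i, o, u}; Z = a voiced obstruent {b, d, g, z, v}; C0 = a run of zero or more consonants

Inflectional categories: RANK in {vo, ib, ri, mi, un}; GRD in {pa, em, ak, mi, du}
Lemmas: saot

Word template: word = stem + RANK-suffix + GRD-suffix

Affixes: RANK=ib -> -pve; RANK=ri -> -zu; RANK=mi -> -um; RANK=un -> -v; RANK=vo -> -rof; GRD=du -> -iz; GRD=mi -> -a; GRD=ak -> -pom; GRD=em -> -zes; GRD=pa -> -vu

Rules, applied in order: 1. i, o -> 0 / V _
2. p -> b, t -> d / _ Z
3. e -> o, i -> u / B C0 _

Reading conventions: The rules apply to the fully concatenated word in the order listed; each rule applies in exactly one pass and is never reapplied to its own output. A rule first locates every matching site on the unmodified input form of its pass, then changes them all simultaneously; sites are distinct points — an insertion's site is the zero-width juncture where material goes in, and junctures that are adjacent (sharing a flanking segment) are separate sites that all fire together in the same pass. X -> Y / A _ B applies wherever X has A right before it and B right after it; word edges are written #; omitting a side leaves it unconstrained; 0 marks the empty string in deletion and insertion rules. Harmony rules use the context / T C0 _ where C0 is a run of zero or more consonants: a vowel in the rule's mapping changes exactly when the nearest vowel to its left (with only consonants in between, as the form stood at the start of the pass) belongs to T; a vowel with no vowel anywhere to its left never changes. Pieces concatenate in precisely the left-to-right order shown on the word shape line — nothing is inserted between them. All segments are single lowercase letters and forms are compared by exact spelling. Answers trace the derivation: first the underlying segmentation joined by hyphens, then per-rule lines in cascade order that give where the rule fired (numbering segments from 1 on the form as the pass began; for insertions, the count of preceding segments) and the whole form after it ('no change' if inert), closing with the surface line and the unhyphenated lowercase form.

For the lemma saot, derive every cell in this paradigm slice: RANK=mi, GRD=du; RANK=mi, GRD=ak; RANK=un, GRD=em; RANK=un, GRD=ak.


cell RANK=mi, GRD=du:
underlying: saot-um-iz
1. i, o -> 0 / V _: fires at position(s) 3: satumiz
2. p -> b, t -> d / _ Z: no change
3. e -> o, i -> u / B C0 _: fires at position(s) 6: satumuz
surface: satumuz

cell RANK=mi, GRD=ak:
underlying: saot-um-pom
1. i, o -> 0 / V _: fires at position(s) 3: satumpom
2. p -> b, t -> d / _ Z: no change
3. e -> o, i -> u / B C0 _: no change
surface: satumpom

cell RANK=un, GRD=em:
underlying: saot-v-zes
1. i, o -> 0 / V _: fires at position(s) 3: satvzes
2. p -> b, t -> d / _ Z: fires at position(s) 3: sadvzes
3. e -> o, i -> u / B C0 _: fires at position(s) 6: sadvzos
surface: sadvzos

cell RANK=un, GRD=ak:
underlying: saot-v-pom
1. i, o -> 0 / V _: fires at position(s) 3: satvpom
2. p -> b, t -> d / _ Z: fires at position(s) 3: sadvpom
3. e -> o, i -> u / B C0 _: no change
surface: sadvpom


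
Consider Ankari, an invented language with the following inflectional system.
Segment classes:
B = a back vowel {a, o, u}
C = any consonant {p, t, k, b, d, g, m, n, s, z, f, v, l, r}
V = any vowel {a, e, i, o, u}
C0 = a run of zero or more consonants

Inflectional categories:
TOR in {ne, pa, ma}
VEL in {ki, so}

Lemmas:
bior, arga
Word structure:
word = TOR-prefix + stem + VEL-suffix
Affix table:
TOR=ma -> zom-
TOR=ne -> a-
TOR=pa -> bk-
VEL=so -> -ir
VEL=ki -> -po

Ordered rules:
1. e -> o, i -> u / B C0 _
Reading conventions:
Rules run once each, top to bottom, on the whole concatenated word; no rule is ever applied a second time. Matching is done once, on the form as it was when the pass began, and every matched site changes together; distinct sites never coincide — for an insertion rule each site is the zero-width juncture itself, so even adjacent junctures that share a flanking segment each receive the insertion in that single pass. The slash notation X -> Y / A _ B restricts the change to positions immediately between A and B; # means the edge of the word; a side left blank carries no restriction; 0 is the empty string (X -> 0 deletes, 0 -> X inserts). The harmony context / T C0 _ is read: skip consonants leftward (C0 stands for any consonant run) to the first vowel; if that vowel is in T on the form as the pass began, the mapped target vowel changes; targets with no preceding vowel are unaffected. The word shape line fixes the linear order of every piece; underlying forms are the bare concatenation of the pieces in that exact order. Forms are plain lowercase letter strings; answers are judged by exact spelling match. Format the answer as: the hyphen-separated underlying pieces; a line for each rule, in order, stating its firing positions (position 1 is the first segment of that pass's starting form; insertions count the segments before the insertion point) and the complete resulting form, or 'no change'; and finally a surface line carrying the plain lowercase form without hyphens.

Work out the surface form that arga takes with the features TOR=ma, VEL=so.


underlying: zom-arga-ir
1. e -> o, i -> u / B C0 _: fires at position(s) 8: zomargaur
surface: zomargaur


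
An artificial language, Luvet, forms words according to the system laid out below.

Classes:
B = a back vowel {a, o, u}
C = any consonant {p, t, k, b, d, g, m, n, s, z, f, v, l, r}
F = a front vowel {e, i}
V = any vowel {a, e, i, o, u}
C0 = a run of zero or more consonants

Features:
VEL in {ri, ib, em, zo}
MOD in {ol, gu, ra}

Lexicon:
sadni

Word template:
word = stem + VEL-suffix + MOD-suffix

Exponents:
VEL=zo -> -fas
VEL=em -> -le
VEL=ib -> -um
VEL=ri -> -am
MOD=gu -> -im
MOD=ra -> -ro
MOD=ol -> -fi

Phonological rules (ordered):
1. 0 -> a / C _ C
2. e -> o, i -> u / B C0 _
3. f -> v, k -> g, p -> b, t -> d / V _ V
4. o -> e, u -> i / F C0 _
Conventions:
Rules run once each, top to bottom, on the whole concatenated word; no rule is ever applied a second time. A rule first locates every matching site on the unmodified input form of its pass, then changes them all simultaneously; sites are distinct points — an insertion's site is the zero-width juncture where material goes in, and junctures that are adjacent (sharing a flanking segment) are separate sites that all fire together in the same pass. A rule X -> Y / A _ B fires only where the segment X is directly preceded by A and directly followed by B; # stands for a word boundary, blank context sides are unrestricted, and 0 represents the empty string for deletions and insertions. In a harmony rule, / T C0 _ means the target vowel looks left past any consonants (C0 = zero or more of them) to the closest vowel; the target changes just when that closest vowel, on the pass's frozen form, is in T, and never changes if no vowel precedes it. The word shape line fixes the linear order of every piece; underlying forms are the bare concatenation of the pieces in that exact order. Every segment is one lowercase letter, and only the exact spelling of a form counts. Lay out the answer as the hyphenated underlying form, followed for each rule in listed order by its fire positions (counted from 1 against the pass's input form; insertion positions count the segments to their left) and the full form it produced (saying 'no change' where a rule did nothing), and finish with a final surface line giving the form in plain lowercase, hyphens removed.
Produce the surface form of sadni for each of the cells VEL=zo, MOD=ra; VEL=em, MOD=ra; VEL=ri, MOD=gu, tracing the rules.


cell VEL=zo, MOD=ra:
underlying: sadni-fas-ro
1. 0 -> a / C _ C: inserts after position(s) 3, 8: sadanifasaro
2. e -> o, i -> u / B C0 _: fires at position(s) 6: sadanufasaro
3. f -> v, k -> g, p -> b, t -> d / V _ V: fires at position(s) 7: sadanuvasaro
4. o -> e, u -> i / F C0 _: no change
surface: sadanuvasaro

cell VEL=em, MOD=ra:
underlying: sadni-le-ro
1. 0 -> a / C _ C: inserts after position(s) 3: sadanilero
2. e -> o, i -> u / B C0 _: fires at position(s) 6: sadanulero
3. f -> v, k -> g, p -> b, t -> d / V _ V: no change
4. o -> e, u -> i / F C0 _: fires at position(s) 10: sadanulere
surface: sadanulere

cell VEL=ri, MOD=gu:
underlying: sadni-am-im
1. 0 -> a / C _ C: inserts after position(s) 3: sadaniamim
2. e -> o, i -> u / B C0 _: fires at position(s) 6, 9: sadanuamum
3. f -> v, k -> g, p -> b, t -> d / V _ V: no change
4. o -> e, u -> i / F C0 _: no change
surface: sadanuamum


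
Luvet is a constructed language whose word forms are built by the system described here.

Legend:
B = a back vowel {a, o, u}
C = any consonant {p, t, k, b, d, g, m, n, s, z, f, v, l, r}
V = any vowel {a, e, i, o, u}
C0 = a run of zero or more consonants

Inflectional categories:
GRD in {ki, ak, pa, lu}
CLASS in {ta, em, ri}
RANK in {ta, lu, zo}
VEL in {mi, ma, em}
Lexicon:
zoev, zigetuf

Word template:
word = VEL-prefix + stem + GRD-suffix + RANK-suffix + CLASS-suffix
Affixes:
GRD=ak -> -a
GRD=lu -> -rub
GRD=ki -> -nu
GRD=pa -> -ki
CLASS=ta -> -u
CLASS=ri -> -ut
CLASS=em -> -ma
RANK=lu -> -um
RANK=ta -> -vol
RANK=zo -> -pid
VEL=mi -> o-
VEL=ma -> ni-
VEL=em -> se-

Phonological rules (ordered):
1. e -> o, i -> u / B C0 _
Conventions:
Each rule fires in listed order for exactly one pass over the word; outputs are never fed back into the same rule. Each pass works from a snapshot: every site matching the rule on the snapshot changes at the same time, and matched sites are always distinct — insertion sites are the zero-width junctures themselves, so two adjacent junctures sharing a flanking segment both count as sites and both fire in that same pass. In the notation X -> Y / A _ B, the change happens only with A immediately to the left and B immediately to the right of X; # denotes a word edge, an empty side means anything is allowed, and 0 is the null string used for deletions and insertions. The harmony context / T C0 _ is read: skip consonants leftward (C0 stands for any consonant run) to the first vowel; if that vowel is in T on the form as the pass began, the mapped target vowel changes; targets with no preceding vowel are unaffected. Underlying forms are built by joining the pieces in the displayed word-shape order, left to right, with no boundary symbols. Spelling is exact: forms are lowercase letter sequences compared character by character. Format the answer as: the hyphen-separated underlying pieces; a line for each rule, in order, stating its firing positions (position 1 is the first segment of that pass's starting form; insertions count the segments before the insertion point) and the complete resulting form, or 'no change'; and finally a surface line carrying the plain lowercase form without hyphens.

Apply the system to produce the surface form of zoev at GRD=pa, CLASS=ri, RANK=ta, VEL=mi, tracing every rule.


underlying: o-zoev-ki-vol-ut
1. e -> o, i -> u / B C0 _: fires at position(s) 4: ozoovkivolut
surface: ozoovkivolut
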